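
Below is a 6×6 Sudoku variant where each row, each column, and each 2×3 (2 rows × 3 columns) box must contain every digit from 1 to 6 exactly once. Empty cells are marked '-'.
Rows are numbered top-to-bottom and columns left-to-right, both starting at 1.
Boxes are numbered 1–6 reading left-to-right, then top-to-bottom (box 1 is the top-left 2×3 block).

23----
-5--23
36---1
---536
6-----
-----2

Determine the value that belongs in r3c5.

Row 3 already contains {1, 3, 6}.
Column 5 already contains {2, 3}.
Its 2×3 block (box 4) already contains {1, 3, 5, 6}.
The only value from 1–6 not eliminated is 4, so r3c5 = 4.

4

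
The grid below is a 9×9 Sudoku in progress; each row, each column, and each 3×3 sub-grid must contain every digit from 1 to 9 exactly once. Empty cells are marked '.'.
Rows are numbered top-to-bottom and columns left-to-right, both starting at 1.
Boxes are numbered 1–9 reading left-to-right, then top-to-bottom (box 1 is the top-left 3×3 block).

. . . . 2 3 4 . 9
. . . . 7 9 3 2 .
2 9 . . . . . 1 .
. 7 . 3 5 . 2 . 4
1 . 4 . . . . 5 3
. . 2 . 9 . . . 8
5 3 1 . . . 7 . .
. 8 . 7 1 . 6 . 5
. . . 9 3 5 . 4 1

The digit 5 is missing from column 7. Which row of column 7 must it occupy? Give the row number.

3

Consider where 5 can go in column 7.
r5c7 is out (row 5 already has a 5).
r6c7 is out (box 6 already has a 5).
r9c7 is out (row 9 already has a 5).
So the only cell in column 7 that can hold 5 is r3c7.
That is row 3.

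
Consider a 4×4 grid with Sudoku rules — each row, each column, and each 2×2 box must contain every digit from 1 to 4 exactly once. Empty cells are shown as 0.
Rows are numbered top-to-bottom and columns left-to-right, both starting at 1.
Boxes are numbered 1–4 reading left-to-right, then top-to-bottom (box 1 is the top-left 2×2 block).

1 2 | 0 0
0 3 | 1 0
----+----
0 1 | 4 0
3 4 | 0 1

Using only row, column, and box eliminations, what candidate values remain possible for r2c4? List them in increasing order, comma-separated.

2,4

Row 2 already contains {1, 3}.
Column 4 already contains {1}.
Its 2×2 block (box 2) already contains {1}.
Removing those from 1–4 leaves {2, 4} as the candidates for r2c4.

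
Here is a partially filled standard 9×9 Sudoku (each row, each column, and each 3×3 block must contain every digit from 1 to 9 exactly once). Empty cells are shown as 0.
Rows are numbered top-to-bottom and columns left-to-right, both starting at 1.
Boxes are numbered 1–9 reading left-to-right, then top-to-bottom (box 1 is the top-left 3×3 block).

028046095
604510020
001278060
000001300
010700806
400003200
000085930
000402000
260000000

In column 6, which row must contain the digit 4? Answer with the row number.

Consider where 4 can go in column 6.
R2C6 is out (row 2 already has a 4).
R9C6 is out (box 8 already has a 4).
So the only cell in column 6 that can hold 4 is R5C6.
That is row 5.

5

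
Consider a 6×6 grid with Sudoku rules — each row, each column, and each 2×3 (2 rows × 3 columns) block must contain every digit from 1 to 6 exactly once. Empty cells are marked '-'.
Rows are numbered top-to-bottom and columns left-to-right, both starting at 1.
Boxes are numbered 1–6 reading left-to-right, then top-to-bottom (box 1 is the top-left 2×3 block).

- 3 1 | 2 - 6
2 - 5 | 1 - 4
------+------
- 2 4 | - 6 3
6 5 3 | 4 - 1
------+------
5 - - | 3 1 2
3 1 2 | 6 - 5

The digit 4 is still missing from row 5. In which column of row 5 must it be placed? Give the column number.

2

Consider where 4 can go in row 5.
r5c3 is out (column 3 already has a 4).
So the only cell in row 5 that can hold 4 is r5c2.
That is column 2.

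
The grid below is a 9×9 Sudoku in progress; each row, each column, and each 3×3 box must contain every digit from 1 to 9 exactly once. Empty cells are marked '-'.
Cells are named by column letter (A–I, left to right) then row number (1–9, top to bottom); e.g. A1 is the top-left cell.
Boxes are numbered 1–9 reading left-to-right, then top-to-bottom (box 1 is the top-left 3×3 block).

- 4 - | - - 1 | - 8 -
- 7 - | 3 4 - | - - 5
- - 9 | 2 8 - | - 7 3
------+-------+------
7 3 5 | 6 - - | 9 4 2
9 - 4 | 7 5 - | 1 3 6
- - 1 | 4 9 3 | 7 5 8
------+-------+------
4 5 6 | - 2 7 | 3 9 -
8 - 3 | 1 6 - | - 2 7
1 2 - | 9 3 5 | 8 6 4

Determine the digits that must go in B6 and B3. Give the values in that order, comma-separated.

For B6:
  Row 6 already contains {1, 3, 4, 5, 7, 8, 9}.
  Column B already contains {2, 3, 4, 5, 7}.
  Its 3×3 block (box 4) already contains {1, 3, 4, 5, 7, 9}.
  The only value from 1–9 not eliminated is 6, so B6 = 6.
For B3:
  Consider where 1 can go in row 3.
  A3 is out (column A already has a 1).
  F3 is out (column F already has a 1).
  G3 is out (column G already has a 1).
  So the only cell in row 3 that can hold 1 is B3.
  So B3 = 1.

6,1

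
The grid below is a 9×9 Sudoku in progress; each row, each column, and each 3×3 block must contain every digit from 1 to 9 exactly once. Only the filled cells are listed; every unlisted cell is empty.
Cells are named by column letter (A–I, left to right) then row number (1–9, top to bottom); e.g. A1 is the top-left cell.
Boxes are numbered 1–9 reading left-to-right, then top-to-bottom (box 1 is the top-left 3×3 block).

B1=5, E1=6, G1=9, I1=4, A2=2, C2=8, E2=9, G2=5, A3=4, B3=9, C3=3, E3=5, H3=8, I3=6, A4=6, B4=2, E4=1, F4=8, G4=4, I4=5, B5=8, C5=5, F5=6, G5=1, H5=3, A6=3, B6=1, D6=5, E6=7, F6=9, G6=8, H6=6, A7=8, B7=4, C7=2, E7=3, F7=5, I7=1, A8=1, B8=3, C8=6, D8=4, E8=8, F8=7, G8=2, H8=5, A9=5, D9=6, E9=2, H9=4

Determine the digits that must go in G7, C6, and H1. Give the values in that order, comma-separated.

6,4,2

For G7:
  Consider where 6 can go in column G.
  G3 is out (row 3 already has a 6).
  G9 is out (row 9 already has a 6).
  So the only cell in column G that can hold 6 is G7.
  So G7 = 6.
For C6:
  Row 6 already contains {1, 3, 5, 6, 7, 8, 9}.
  Column C already contains {2, 3, 5, 6, 8}.
  Its 3×3 block (box 4) already contains {1, 2, 3, 5, 6, 8}.
  The only value from 1–9 not eliminated is 4, so C6 = 4.
For H1:
  Consider where 2 can go in column H.
  H2 is out (row 2 already has a 2).
  H4 is out (row 4 already has a 2).
  H7 is out (row 7 already has a 2).
  So the only cell in column H that can hold 2 is H1.
  So H1 = 2.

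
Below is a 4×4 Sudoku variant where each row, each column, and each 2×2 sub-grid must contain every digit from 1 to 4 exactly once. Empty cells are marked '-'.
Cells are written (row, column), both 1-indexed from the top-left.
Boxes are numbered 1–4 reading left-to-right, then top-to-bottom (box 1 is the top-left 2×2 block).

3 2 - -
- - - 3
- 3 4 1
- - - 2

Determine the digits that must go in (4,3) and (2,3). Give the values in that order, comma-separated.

For (4,3):
  Row 4 already contains {2}.
  Column 3 already contains {4}.
  Its 2×2 block (box 4) already contains {1, 2, 4}.
  The only value from 1–4 not eliminated is 3, so (4,3) = 3.
For (2,3):
  Consider where 2 can go in column 3.
  (1,3) is out (row 1 already has a 2).
  (4,3) is out (row 4 already has a 2).
  So the only cell in column 3 that can hold 2 is (2,3).
  So (2,3) = 2.

3,2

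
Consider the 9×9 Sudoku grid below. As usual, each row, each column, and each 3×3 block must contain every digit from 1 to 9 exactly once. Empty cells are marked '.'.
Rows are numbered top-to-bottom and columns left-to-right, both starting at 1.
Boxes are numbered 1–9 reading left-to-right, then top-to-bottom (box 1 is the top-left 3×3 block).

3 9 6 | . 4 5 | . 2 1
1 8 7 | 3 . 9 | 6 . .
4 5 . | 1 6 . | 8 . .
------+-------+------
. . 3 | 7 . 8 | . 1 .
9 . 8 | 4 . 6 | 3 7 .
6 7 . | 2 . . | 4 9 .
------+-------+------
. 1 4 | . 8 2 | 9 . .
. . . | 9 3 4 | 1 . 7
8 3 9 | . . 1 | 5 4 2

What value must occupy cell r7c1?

7

Cell r7c1 itself could take any of {5, 7} by direct elimination.
Consider where 7 can go in box 7.
r8c1 is out (row 8 already has a 7).
r8c2 is out (row 8 already has a 7).
r8c3 is out (row 8 already has a 7).
So the only cell in box 7 that can hold 7 is r7c1.
Therefore r7c1 = 7.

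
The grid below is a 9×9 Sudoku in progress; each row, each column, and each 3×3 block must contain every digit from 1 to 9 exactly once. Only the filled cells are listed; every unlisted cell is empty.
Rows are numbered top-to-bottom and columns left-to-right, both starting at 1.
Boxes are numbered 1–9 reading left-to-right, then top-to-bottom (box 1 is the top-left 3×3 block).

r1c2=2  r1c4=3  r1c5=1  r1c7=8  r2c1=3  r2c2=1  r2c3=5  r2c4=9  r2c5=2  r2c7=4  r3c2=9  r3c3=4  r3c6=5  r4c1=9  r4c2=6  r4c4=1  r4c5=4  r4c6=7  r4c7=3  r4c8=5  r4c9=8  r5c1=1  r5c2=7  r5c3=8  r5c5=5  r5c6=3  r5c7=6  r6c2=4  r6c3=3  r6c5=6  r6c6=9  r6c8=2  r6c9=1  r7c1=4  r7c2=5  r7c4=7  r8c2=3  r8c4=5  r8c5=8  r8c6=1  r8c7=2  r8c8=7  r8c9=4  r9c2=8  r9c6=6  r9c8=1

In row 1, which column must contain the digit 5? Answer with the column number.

9

Consider where 5 can go in row 1.
r1c1 is out (box 1 already has a 5).
r1c3 is out (column 3 already has a 5).
r1c6 is out (column 6 already has a 5).
r1c8 is out (column 8 already has a 5).
So the only cell in row 1 that can hold 5 is r1c9.
That is column 9.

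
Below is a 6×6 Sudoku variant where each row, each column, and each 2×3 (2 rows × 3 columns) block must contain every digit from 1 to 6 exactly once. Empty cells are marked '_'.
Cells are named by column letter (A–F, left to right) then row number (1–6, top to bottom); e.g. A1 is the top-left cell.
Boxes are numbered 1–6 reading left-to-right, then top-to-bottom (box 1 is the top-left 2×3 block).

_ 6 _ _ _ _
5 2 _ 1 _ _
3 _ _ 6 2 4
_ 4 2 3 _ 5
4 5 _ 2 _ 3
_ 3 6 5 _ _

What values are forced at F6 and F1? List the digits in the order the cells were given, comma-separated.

1,2

For F6:
  Row 6 already contains {3, 5, 6}.
  Column F already contains {3, 4, 5}.
  Its 2×3 block (box 6) already contains {2, 3, 5}.
  The only value from 1–6 not eliminated is 1, so F6 = 1.
For F1:
  Row 1 already contains {6}.
  Column F already contains {3, 4, 5}.
  Its 2×3 block (box 2) already contains {1}.
  The only value from 1–6 not eliminated is 2, so F1 = 2.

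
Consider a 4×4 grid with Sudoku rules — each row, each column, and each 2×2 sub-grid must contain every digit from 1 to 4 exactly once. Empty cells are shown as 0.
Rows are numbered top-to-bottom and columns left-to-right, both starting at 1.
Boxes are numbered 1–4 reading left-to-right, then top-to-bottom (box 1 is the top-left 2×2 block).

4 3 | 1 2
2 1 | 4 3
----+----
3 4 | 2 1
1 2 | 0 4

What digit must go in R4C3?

Row 4 already contains {1, 2, 4}.
Column 3 already contains {1, 2, 4}.
Its 2×2 block (box 4) already contains {1, 2, 4}.
The only value from 1–4 not eliminated is 3, so R4C3 = 3.

3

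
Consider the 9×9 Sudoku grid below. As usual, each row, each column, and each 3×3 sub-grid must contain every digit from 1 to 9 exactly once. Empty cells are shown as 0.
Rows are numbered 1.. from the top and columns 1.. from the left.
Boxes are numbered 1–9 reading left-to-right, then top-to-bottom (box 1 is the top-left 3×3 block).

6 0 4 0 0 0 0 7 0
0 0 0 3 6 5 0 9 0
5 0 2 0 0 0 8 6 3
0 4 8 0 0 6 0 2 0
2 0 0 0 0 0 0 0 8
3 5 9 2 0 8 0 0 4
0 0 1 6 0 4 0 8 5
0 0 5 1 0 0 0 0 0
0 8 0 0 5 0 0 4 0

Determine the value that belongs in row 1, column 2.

Cell row 1, column 2 itself could take any of {1, 3, 9} by direct elimination.
Consider where 3 can go in row 1.
row 1, column 4 is out (column 4 already has a 3).
row 1, column 5 is out (box 2 already has a 3).
row 1, column 6 is out (box 2 already has a 3).
row 1, column 7 is out (box 3 already has a 3).
row 1, column 9 is out (column 9 already has a 3).
So the only cell in row 1 that can hold 3 is row 1, column 2.
Therefore row 1, column 2 = 3.

3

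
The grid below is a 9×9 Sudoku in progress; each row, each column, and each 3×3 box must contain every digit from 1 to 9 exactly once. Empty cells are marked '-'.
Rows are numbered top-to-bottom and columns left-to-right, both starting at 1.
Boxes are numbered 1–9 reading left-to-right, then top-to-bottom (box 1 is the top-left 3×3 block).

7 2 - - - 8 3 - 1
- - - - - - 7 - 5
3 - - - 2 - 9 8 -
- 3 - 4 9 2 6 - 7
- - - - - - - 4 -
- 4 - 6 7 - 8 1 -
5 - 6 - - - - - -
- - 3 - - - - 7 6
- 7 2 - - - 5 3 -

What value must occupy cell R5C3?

7

Cell R5C3 itself could take any of {1, 5, 7, 8, 9} by direct elimination.
Consider where 7 can go in box 4.
R4C1 is out (row 4 already has a 7). R4C3 is out (row 4 already has a 7). R5C1 is out (column 1 already has a 7). R5C2 is out (column 2 already has a 7). The remaining empty cells in box 4 are similarly blocked.
So the only cell in box 4 that can hold 7 is R5C3.
Therefore R5C3 = 7.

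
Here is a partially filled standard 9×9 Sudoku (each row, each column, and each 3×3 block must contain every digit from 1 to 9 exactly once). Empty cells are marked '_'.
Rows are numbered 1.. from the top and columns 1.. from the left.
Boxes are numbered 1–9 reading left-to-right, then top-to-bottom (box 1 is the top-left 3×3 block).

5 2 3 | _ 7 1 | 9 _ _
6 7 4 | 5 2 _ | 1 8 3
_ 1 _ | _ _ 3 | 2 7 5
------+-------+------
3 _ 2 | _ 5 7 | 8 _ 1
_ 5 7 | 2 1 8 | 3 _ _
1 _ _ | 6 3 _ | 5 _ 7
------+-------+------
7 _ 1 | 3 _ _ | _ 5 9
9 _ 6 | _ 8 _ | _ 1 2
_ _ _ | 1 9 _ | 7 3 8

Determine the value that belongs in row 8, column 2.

Cell row 8, column 2 itself could take any of {3, 4} by direct elimination.
Consider where 3 can go in row 8.
row 8, column 4 is out (column 4 already has a 3).
row 8, column 6 is out (column 6 already has a 3).
row 8, column 7 is out (column 7 already has a 3).
So the only cell in row 8 that can hold 3 is row 8, column 2.
Therefore row 8, column 2 = 3.

3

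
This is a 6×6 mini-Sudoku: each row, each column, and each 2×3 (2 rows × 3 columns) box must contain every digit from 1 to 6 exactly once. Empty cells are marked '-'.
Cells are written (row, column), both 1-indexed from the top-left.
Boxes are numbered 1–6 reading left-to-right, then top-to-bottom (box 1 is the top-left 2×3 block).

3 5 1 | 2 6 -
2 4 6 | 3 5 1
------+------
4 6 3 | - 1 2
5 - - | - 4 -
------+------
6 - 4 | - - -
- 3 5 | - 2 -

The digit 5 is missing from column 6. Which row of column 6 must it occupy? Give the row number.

Consider where 5 can go in column 6.
(1,6) is out (row 1 already has a 5).
(4,6) is out (row 4 already has a 5).
(6,6) is out (row 6 already has a 5).
So the only cell in column 6 that can hold 5 is (5,6).
That is row 5.

5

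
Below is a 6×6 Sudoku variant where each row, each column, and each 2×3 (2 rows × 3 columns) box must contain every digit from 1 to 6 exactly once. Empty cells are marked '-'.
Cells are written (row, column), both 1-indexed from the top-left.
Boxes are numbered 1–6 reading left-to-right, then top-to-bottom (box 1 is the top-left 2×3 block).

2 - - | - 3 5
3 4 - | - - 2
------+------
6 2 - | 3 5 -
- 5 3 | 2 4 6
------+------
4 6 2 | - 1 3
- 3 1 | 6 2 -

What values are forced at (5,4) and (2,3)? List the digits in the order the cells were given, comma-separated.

For (5,4):
  Row 5 already contains {1, 2, 3, 4, 6}.
  Column 4 already contains {2, 3, 6}.
  Its 2×3 block (box 6) already contains {1, 2, 3, 6}.
  The only value from 1–6 not eliminated is 5, so (5,4) = 5.
For (2,3):
  Consider where 5 can go in box 1.
  (1,2) is out (row 1 already has a 5).
  (1,3) is out (row 1 already has a 5).
  So the only cell in box 1 that can hold 5 is (2,3).
  So (2,3) = 5.

5,5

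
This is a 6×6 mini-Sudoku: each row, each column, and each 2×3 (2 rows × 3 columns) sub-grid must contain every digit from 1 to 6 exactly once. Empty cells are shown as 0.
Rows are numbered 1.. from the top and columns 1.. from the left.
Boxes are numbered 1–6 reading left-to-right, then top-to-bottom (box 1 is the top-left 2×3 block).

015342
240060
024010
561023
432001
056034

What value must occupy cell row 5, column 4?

6

Cell row 5, column 4 itself could take any of {5, 6} by direct elimination.
Consider where 6 can go in row 5.
row 5, column 5 is out (column 5 already has a 6).
So the only cell in row 5 that can hold 6 is row 5, column 4.
Therefore row 5, column 4 = 6.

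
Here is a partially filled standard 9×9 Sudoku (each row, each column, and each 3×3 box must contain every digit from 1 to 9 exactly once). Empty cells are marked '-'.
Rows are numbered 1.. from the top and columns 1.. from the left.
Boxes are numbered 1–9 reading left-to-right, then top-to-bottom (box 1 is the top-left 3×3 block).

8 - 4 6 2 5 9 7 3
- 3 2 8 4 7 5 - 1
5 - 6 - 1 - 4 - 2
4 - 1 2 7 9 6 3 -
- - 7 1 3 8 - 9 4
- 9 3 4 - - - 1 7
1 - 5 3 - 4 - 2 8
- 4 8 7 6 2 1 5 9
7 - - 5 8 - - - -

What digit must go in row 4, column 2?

8

Cell row 4, column 2 itself could take any of {5, 8} by direct elimination.
Consider where 8 can go in column 2.
row 1, column 2 is out (row 1 already has a 8).
row 3, column 2 is out (box 1 already has a 8).
row 5, column 2 is out (row 5 already has a 8).
row 7, column 2 is out (row 7 already has a 8).
row 9, column 2 is out (row 9 already has a 8).
So the only cell in column 2 that can hold 8 is row 4, column 2.
Therefore row 4, column 2 = 8.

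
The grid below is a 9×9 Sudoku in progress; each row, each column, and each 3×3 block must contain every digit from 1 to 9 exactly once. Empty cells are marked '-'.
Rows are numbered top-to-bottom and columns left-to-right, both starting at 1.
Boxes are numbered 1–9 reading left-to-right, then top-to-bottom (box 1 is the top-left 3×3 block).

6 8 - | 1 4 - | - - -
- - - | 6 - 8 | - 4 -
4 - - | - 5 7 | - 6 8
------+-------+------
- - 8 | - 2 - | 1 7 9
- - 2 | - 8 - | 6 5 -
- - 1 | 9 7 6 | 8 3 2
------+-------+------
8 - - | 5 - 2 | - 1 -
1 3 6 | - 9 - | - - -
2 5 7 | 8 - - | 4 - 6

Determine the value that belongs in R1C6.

9

Cell R1C6 itself could take any of {3, 9} by direct elimination.
Consider where 9 can go in column 6.
R4C6 is out (row 4 already has a 9).
R5C6 is out (box 5 already has a 9).
R8C6 is out (row 8 already has a 9).
R9C6 is out (box 8 already has a 9).
So the only cell in column 6 that can hold 9 is R1C6.
Therefore R1C6 = 9.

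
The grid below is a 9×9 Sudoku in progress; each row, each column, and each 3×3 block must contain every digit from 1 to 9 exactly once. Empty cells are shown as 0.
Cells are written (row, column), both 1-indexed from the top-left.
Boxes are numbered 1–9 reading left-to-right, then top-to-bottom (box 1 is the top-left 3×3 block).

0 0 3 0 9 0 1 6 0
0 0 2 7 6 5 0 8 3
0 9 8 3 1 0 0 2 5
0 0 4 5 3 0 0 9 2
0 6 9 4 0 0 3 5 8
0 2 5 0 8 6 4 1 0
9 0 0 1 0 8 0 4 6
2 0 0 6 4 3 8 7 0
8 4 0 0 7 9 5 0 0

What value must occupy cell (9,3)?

Cell (9,3) itself could take any of {1, 6} by direct elimination.
Consider where 6 can go in row 9.
(9,4) is out (column 4 already has a 6).
(9,8) is out (column 8 already has a 6).
(9,9) is out (column 9 already has a 6).
So the only cell in row 9 that can hold 6 is (9,3).
Therefore (9,3) = 6.

6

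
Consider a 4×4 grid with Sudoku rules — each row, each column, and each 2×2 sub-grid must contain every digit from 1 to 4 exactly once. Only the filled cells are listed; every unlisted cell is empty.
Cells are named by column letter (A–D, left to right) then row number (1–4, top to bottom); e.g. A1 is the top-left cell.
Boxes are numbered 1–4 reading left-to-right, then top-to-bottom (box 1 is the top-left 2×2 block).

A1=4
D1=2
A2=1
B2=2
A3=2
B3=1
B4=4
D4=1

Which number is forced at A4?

Row 4 already contains {1, 4}.
Column A already contains {1, 2, 4}.
Its 2×2 block (box 3) already contains {1, 2, 4}.
The only value from 1–4 not eliminated is 3, so A4 = 3.

3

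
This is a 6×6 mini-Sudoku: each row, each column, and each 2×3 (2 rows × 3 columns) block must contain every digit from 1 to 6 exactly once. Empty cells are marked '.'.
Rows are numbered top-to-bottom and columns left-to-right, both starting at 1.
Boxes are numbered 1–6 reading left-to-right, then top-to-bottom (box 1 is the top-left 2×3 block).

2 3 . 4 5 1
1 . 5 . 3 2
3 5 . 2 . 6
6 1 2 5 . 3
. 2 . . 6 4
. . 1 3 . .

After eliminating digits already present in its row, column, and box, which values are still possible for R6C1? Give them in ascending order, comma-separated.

Row 6 already contains {1, 3}.
Column 1 already contains {1, 2, 3, 6}.
Its 2×3 block (box 5) already contains {1, 2}.
Removing those from 1–6 leaves {4, 5} as the candidates for R6C1.

4,5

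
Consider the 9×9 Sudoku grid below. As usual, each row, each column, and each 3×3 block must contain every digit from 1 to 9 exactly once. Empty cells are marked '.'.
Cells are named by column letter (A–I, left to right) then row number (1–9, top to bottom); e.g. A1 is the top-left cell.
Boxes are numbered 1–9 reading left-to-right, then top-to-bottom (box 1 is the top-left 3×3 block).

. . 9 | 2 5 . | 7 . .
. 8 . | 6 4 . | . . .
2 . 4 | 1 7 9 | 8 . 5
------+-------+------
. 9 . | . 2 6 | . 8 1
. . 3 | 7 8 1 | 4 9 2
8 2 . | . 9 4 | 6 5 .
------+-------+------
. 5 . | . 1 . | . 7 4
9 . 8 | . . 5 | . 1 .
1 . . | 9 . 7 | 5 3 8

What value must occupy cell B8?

Cell B8 itself could take any of {3, 4, 6, 7} by direct elimination.
Consider where 7 can go in column B.
B1 is out (row 1 already has a 7).
B3 is out (row 3 already has a 7).
B5 is out (row 5 already has a 7).
B9 is out (row 9 already has a 7).
So the only cell in column B that can hold 7 is B8.
Therefore B8 = 7.

7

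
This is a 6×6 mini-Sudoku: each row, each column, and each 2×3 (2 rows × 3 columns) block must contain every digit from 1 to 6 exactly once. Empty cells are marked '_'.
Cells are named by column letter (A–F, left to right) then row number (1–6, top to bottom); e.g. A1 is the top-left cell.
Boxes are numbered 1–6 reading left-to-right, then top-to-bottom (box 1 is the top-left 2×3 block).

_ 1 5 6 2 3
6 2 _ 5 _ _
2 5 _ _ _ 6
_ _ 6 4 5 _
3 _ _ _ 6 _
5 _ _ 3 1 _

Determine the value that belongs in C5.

Cell C5 itself could take any of {1, 2, 4} by direct elimination.
Consider where 1 can go in box 5.
B5 is out (column B already has a 1).
B6 is out (row 6 already has a 1).
C6 is out (row 6 already has a 1).
So the only cell in box 5 that can hold 1 is C5.
Therefore C5 = 1.

1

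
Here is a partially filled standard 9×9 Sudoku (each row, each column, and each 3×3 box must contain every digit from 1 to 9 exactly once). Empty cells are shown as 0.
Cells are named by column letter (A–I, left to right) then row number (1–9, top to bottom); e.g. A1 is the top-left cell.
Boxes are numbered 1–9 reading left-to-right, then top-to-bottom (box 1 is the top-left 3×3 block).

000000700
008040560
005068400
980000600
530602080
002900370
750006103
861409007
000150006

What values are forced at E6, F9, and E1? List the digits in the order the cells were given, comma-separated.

For E6:
  Consider where 8 can go in row 6.
  A6 is out (column A already has a 8).
  B6 is out (column B already has a 8).
  F6 is out (column F already has a 8).
  I6 is out (box 6 already has a 8).
  So the only cell in row 6 that can hold 8 is E6.
  So E6 = 8.
For F9:
  Consider where 7 can go in row 9.
  A9 is out (column A already has a 7).
  B9 is out (box 7 already has a 7).
  C9 is out (box 7 already has a 7).
  G9 is out (column G already has a 7).
  H9 is out (column H already has a 7).
  So the only cell in row 9 that can hold 7 is F9.
  So F9 = 7.
For E1:
  Consider where 9 can go in column E.
  E4 is out (row 4 already has a 9).
  E5 is out (box 5 already has a 9).
  E6 is out (row 6 already has a 9).
  E7 is out (box 8 already has a 9).
  E8 is out (row 8 already has a 9).
  So the only cell in column E that can hold 9 is E1.
  So E1 = 9.

8,7,9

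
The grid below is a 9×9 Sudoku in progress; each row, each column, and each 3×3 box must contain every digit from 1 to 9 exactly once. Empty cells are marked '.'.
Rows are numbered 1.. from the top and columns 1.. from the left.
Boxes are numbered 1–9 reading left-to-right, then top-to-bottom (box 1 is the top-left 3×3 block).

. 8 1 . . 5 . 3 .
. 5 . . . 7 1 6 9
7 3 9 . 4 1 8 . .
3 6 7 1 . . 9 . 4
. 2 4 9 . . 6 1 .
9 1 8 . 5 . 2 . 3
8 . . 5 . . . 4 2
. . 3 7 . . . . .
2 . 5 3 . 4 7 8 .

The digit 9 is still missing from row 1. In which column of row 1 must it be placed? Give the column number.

5

Consider where 9 can go in row 1.
row 1, column 1 is out (column 1 already has a 9).
row 1, column 4 is out (column 4 already has a 9).
row 1, column 7 is out (column 7 already has a 9).
row 1, column 9 is out (column 9 already has a 9).
So the only cell in row 1 that can hold 9 is row 1, column 5.
That is column 5.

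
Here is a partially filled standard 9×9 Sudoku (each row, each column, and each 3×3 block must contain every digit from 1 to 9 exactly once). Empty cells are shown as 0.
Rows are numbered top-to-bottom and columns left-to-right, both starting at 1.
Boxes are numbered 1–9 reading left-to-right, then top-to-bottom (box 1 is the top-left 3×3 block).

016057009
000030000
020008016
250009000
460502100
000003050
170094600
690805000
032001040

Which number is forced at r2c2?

Cell r2c2 itself could take any of {4, 8} by direct elimination.
Consider where 4 can go in column 2.
r6c2 is out (box 4 already has a 4).
So the only cell in column 2 that can hold 4 is r2c2.
Therefore r2c2 = 4.

4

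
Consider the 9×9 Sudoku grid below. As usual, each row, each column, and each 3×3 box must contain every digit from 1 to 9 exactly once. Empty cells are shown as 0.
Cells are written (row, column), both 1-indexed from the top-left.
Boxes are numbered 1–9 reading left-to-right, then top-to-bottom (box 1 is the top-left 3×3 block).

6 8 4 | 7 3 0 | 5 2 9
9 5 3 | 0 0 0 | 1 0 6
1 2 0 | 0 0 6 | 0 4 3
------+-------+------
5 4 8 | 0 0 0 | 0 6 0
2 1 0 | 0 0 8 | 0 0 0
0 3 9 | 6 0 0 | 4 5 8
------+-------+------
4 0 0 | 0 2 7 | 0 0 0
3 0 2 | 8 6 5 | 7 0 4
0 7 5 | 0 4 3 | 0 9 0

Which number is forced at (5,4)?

4

Cell (5,4) itself could take any of {3, 4, 5, 9} by direct elimination.
Consider where 4 can go in row 5.
(5,3) is out (column 3 already has a 4).
(5,5) is out (column 5 already has a 4).
(5,7) is out (column 7 already has a 4).
(5,8) is out (column 8 already has a 4).
(5,9) is out (column 9 already has a 4).
So the only cell in row 5 that can hold 4 is (5,4).
Therefore (5,4) = 4.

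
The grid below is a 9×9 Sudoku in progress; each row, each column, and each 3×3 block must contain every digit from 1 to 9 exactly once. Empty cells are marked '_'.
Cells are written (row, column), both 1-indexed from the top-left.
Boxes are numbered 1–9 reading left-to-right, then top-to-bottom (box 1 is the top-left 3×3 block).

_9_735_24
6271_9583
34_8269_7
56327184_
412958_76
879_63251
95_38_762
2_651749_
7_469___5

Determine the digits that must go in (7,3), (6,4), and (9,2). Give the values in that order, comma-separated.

For (7,3):
  Row 7 already contains {2, 3, 5, 6, 7, 8, 9}.
  Column 3 already contains {2, 3, 4, 6, 7, 9}.
  Its 3×3 block (box 7) already contains {2, 4, 5, 6, 7, 9}.
  The only value from 1–9 not eliminated is 1, so (7,3) = 1.
For (6,4):
  Row 6 already contains {1, 2, 3, 5, 6, 7, 8, 9}.
  Column 4 already contains {1, 2, 3, 5, 6, 7, 8, 9}.
  Its 3×3 block (box 5) already contains {1, 2, 3, 5, 6, 7, 8, 9}.
  The only value from 1–9 not eliminated is 4, so (6,4) = 4.
For (9,2):
  Consider where 8 can go in row 9.
  (9,6) is out (column 6 already has a 8).
  (9,7) is out (column 7 already has a 8).
  (9,8) is out (column 8 already has a 8).
  So the only cell in row 9 that can hold 8 is (9,2).
  So (9,2) = 8.

1,4,8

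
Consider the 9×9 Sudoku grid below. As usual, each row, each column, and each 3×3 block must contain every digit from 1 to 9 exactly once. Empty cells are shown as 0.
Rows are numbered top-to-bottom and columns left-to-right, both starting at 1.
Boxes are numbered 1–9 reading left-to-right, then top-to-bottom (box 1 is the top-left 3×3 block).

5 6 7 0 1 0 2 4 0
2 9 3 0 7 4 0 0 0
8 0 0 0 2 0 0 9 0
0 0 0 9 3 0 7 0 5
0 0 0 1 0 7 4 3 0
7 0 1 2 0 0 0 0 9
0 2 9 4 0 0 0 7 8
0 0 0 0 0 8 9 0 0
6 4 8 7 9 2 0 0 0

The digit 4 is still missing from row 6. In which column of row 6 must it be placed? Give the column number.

Consider where 4 can go in row 6.
r6c2 is out (column 2 already has a 4).
r6c6 is out (column 6 already has a 4).
r6c7 is out (column 7 already has a 4).
r6c8 is out (column 8 already has a 4).
So the only cell in row 6 that can hold 4 is r6c5.
That is column 5.

5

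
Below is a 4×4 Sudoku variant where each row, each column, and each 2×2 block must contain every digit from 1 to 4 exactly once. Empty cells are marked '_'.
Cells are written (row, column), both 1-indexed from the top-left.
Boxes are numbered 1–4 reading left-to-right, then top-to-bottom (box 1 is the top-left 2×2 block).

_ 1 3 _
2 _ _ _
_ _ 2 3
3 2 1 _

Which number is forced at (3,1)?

1

Cell (3,1) itself could take any of {1, 4} by direct elimination.
Consider where 1 can go in column 1.
(1,1) is out (row 1 already has a 1).
So the only cell in column 1 that can hold 1 is (3,1).
Therefore (3,1) = 1.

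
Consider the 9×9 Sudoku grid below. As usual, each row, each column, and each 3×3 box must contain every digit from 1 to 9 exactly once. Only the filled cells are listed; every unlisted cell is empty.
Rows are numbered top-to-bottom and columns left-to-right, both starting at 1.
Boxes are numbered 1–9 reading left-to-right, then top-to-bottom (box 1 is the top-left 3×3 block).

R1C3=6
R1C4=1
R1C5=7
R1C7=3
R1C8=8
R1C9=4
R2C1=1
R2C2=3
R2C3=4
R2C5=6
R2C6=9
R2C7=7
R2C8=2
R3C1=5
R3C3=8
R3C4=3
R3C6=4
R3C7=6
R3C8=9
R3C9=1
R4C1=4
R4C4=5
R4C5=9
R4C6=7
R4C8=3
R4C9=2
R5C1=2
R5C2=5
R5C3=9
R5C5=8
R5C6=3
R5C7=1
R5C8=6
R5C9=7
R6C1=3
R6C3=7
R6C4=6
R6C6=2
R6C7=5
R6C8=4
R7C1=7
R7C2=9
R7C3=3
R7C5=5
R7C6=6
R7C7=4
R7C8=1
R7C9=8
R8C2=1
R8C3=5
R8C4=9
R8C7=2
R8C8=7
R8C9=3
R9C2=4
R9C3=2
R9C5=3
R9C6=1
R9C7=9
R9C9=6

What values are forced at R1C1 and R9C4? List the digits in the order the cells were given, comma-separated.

9,7

For R1C1:
  Row 1 already contains {1, 3, 4, 6, 7, 8}.
  Column 1 already contains {1, 2, 3, 4, 5, 7}.
  Its 3×3 block (box 1) already contains {1, 3, 4, 5, 6, 8}.
  The only value from 1–9 not eliminated is 9, so R1C1 = 9.
For R9C4:
  Consider where 7 can go in column 4.
  R2C4 is out (row 2 already has a 7).
  R5C4 is out (row 5 already has a 7).
  R7C4 is out (row 7 already has a 7).
  So the only cell in column 4 that can hold 7 is R9C4.
  So R9C4 = 7.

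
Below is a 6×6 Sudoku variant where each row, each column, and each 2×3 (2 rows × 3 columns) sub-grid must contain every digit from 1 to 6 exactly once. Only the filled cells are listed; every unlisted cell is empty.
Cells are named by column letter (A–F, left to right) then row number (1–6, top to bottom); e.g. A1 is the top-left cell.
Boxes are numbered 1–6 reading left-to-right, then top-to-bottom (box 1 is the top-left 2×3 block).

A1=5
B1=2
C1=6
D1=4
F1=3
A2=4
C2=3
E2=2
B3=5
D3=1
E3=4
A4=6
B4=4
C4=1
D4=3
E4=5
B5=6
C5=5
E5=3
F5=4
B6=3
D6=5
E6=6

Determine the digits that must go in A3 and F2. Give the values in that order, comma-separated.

3,5

For A3:
  Consider where 3 can go in box 3.
  C3 is out (column C already has a 3).
  So the only cell in box 3 that can hold 3 is A3.
  So A3 = 3.
For F2:
  Consider where 5 can go in row 2.
  B2 is out (column B already has a 5).
  D2 is out (column D already has a 5).
  So the only cell in row 2 that can hold 5 is F2.
  So F2 = 5.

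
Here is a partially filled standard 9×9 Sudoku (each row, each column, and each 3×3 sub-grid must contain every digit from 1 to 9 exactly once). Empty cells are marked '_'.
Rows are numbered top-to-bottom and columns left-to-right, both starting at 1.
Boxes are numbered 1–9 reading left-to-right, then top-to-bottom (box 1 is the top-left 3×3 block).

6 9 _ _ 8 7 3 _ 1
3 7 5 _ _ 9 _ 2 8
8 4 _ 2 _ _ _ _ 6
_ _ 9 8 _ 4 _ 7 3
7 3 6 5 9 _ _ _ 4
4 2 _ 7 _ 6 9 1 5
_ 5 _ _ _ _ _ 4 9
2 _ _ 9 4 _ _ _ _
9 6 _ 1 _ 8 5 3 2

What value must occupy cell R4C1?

Cell R4C1 itself could take any of {1, 5} by direct elimination.
Consider where 5 can go in box 4.
R4C2 is out (column 2 already has a 5).
R6C3 is out (row 6 already has a 5).
So the only cell in box 4 that can hold 5 is R4C1.
Therefore R4C1 = 5.

5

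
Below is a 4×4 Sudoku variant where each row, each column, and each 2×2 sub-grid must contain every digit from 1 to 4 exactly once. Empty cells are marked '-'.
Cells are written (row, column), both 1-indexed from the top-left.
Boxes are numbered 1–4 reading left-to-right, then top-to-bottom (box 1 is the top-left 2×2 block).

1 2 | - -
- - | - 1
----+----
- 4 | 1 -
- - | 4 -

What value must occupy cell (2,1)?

4

Cell (2,1) itself could take any of {3, 4} by direct elimination.
Consider where 4 can go in column 1.
(3,1) is out (row 3 already has a 4).
(4,1) is out (row 4 already has a 4).
So the only cell in column 1 that can hold 4 is (2,1).
Therefore (2,1) = 4.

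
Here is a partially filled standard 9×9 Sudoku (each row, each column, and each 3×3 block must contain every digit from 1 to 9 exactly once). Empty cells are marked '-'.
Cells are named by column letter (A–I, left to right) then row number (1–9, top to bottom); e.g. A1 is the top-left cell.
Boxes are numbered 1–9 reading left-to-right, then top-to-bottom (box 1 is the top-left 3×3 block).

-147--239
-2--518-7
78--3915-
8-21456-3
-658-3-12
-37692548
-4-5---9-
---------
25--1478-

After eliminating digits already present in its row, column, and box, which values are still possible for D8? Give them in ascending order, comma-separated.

Row 8 already contains {}.
Column D already contains {1, 5, 6, 7, 8}.
Its 3×3 block (box 8) already contains {1, 4, 5}.
Removing those from 1–9 leaves {2, 3, 9} as the candidates for D8.

2,3,9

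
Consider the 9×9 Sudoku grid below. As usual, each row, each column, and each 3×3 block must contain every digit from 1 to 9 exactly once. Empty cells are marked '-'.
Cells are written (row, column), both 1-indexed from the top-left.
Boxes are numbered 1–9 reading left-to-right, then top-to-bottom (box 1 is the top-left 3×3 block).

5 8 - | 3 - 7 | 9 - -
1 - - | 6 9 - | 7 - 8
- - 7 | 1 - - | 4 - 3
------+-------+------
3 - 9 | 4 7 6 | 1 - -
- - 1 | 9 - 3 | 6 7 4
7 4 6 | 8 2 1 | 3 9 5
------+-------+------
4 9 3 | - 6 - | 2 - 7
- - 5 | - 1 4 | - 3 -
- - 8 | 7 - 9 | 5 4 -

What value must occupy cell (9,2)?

1

Cell (9,2) itself could take any of {1, 2, 6} by direct elimination.
Consider where 1 can go in box 7.
(8,1) is out (row 8 already has a 1).
(8,2) is out (row 8 already has a 1).
(9,1) is out (column 1 already has a 1).
So the only cell in box 7 that can hold 1 is (9,2).
Therefore (9,2) = 1.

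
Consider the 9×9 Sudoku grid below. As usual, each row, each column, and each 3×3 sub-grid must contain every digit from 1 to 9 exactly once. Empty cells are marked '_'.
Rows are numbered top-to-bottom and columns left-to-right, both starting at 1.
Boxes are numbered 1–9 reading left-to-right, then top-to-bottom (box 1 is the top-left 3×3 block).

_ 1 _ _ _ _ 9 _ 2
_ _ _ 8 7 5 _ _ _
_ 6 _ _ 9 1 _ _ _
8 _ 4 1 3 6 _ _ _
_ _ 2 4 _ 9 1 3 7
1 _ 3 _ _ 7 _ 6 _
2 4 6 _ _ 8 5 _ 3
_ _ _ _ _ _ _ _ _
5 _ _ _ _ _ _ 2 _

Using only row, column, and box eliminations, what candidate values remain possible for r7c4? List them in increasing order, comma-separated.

7,9

Row 7 already contains {2, 3, 4, 5, 6, 8}.
Column 4 already contains {1, 4, 8}.
Its 3×3 block (box 8) already contains {8}.
Removing those from 1–9 leaves {7, 9} as the candidates for r7c4.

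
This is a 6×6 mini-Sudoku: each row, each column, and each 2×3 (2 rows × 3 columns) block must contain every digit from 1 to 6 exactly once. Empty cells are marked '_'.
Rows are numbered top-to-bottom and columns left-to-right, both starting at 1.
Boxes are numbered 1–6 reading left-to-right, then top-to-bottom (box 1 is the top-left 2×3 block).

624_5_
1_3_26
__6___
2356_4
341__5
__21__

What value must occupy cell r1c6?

Cell r1c6 itself could take any of {1, 3} by direct elimination.
Consider where 1 can go in box 2.
r1c4 is out (column 4 already has a 1).
r2c4 is out (row 2 already has a 1).
So the only cell in box 2 that can hold 1 is r1c6.
Therefore r1c6 = 1.

1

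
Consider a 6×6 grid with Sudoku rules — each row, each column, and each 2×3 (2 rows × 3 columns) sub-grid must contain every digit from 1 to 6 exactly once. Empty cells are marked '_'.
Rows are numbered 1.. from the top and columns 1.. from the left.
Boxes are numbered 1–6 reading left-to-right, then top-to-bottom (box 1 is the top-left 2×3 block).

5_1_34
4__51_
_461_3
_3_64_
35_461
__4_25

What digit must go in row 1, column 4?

2

Row 1 already contains {1, 3, 4, 5}.
Column 4 already contains {1, 4, 5, 6}.
Its 2×3 block (box 2) already contains {1, 3, 4, 5}.
The only value from 1–6 not eliminated is 2, so row 1, column 4 = 2.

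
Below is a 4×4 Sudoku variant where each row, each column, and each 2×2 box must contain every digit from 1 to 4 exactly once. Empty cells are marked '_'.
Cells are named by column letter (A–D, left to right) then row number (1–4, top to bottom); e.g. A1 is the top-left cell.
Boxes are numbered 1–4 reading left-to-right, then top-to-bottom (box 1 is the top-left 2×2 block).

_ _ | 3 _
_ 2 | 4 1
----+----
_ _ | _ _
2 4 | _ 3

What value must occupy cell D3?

4

Cell D3 itself could take any of {2, 4} by direct elimination.
Consider where 4 can go in row 3.
A3 is out (box 3 already has a 4).
B3 is out (column B already has a 4).
C3 is out (column C already has a 4).
So the only cell in row 3 that can hold 4 is D3.
Therefore D3 = 4.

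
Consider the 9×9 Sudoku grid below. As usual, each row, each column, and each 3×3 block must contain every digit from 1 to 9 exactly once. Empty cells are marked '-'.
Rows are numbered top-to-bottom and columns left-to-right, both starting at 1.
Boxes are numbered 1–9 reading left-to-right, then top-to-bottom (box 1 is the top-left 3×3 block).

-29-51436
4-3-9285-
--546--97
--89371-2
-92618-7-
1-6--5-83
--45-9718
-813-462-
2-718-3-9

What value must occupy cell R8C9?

Row 8 already contains {1, 2, 3, 4, 6, 8}.
Column 9 already contains {2, 3, 6, 7, 8, 9}.
Its 3×3 block (box 9) already contains {1, 2, 3, 6, 7, 8, 9}.
The only value from 1–9 not eliminated is 5, so R8C9 = 5.

5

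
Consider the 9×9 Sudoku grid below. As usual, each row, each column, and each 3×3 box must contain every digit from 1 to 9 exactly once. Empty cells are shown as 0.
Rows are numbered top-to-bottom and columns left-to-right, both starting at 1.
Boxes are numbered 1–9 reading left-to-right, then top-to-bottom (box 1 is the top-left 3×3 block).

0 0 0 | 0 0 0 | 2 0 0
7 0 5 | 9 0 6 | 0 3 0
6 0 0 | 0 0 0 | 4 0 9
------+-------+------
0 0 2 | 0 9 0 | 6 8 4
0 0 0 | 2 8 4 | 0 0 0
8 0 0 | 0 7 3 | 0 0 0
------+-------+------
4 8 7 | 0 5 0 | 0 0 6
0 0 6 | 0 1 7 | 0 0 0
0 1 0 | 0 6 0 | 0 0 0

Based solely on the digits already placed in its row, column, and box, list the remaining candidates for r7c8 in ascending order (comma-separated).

1,2,9

Row 7 already contains {4, 5, 6, 7, 8}.
Column 8 already contains {3, 8}.
Its 3×3 block (box 9) already contains {6}.
Removing those from 1–9 leaves {1, 2, 9} as the candidates for r7c8.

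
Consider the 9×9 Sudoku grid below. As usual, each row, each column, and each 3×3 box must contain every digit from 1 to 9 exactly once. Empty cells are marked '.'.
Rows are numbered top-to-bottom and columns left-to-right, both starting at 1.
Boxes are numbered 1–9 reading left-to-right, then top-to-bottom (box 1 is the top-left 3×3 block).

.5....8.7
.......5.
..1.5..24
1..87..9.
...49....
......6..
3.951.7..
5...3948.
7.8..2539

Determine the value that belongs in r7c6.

8

Cell r7c6 itself could take any of {4, 6, 8} by direct elimination.
Consider where 8 can go in row 7.
r7c2 is out (box 7 already has a 8).
r7c8 is out (column 8 already has a 8).
r7c9 is out (box 9 already has a 8).
So the only cell in row 7 that can hold 8 is r7c6.
Therefore r7c6 = 8.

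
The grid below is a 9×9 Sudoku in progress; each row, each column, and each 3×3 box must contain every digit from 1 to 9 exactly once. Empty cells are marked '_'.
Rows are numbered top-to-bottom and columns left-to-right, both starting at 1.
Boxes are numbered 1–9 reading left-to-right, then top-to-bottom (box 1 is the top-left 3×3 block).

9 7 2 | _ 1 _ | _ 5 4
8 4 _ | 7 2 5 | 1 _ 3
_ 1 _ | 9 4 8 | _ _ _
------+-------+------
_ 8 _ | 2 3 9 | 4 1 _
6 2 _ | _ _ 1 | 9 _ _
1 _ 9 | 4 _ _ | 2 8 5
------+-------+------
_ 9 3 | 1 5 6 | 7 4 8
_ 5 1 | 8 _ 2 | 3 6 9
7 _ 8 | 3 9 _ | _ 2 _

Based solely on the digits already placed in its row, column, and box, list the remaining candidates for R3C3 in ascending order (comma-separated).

Row 3 already contains {1, 4, 8, 9}.
Column 3 already contains {1, 2, 3, 8, 9}.
Its 3×3 block (box 1) already contains {1, 2, 4, 7, 8, 9}.
Removing those from 1–9 leaves {5, 6} as the candidates for R3C3.

5,6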